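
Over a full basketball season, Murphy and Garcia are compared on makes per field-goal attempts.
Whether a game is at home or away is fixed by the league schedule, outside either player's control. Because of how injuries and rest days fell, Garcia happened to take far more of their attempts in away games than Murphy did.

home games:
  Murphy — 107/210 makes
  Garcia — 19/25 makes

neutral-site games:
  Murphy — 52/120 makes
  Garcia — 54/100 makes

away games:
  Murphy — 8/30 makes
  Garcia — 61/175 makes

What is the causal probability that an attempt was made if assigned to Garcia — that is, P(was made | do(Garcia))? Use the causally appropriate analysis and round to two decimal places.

Within every game venue level Garcia has the higher rate, yet pooled Murphy does — Simpson's reversal.
Game venue differs across players for reasons unrelated to any effect of the player itself, and it separately predicts the outcome — a classic confounder. We must compare within game venue levels.
Standardising Garcia to the population game venue mix: 0.356·19/25 + 0.333·54/100 + 0.311·61/175 = 0.559.

0.56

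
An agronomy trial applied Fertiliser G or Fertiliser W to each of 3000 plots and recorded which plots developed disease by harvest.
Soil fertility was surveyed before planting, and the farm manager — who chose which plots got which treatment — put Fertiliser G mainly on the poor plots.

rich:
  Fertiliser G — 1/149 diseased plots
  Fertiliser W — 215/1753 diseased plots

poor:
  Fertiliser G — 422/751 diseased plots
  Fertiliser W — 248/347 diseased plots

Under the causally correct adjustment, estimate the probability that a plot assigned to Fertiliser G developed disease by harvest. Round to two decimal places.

0.21

Here soil fertility is a common cause — it drives both which fertiliser a case falls under and the outcome. The crude comparison mixes populations; the stratum-specific rates are the causally relevant ones.
Standardising Fertiliser G to the population soil fertility mix: 0.634·1/149 + 0.366·422/751 = 0.210.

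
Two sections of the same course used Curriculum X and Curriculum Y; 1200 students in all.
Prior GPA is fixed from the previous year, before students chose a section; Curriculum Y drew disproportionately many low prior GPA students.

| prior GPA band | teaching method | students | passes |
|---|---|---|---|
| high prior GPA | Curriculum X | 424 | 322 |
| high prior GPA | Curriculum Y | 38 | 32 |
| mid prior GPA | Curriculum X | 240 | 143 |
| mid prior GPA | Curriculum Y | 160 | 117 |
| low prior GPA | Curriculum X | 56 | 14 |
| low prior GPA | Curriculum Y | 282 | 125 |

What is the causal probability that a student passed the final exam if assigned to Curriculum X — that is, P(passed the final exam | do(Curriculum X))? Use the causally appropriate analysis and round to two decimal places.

0.56

Since prior GPA band is a pre-existing factor (not a product of the teaching method) and it affects the outcome on its own, it is a confounder. The stratified rates, not the pooled rate, identify the causal effect.
Standardising Curriculum X to the population prior GPA band mix: 0.385·322/424 + 0.333·143/240 + 0.282·14/56 = 0.561.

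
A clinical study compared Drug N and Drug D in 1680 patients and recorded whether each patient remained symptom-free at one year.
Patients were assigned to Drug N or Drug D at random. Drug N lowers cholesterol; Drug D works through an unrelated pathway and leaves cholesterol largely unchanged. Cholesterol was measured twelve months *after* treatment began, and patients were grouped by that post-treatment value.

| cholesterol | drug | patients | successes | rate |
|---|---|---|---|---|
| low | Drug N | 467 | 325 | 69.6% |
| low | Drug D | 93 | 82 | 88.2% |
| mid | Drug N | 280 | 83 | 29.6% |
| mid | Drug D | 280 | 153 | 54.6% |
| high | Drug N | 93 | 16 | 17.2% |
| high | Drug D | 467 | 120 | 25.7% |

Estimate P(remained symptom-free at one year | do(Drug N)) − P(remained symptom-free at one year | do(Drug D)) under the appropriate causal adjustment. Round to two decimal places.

Within every cholesterol level Drug D has the higher rate, yet pooled Drug N does — Simpson's reversal.
Because the drug influences cholesterol, cholesterol is a post-treatment mediator, not a confounder. Stratifying on it would bias the estimate; the causal effect is the crude pooled difference.
The causal difference is the pooled difference: 0.505 − 0.423 = +0.082.

+0.08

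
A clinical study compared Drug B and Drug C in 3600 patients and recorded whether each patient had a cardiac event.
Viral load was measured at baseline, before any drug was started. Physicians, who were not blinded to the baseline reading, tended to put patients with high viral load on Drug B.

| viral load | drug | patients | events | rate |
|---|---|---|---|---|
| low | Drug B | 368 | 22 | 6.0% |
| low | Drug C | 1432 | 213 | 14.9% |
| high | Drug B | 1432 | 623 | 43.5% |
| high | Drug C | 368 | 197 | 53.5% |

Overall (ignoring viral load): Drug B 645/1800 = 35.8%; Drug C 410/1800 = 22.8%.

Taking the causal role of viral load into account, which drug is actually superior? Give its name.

Drug B

Viral load differs across drugs for reasons unrelated to any effect of the drug itself, and it separately predicts the outcome — a classic confounder. We must compare within viral load levels.
Within each level — low: 6.0% vs 14.9%; high: 43.5% vs 53.5% — Drug B is lower every time.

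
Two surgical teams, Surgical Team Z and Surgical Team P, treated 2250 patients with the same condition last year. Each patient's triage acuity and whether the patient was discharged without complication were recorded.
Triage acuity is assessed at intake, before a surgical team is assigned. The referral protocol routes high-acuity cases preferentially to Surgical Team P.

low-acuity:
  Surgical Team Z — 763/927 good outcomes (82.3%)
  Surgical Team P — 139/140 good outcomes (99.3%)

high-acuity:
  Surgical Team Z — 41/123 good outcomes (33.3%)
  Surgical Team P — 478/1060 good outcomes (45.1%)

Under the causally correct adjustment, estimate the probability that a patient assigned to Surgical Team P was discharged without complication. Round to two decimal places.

0.71

Nothing the surgical team does changes triage acuity; the imbalance is an allocation artefact. With triage acuity also predicting the outcome, the pooled figure is confounded, and the within-stratum comparison is the causal one.
Standardising Surgical Team P to the population triage acuity mix: 0.474·139/140 + 0.526·478/1060 = 0.708.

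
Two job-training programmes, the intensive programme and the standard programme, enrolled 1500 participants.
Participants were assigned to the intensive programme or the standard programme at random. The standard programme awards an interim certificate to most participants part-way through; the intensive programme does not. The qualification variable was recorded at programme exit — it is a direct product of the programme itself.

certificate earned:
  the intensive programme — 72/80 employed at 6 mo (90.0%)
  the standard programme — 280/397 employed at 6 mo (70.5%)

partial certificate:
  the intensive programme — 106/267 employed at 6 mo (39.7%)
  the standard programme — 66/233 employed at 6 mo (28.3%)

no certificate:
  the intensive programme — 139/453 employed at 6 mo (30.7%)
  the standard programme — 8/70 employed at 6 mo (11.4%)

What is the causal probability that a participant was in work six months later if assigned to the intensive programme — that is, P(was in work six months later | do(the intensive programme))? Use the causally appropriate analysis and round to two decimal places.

The qualification attained during the programme-specific comparison favours the intensive programme throughout, but the pooled figures favour the standard programme. The question is whether to condition on qualification attained during the programme.
The distribution of qualification attained during the programme is itself part of what the programme does — it is an intermediate outcome. Holding it fixed would remove that part of the effect; the total effect is the pooled difference.
So P(outcome | do(the intensive programme)) is just the pooled rate for the intensive programme: 317/800 = 0.396.

0.40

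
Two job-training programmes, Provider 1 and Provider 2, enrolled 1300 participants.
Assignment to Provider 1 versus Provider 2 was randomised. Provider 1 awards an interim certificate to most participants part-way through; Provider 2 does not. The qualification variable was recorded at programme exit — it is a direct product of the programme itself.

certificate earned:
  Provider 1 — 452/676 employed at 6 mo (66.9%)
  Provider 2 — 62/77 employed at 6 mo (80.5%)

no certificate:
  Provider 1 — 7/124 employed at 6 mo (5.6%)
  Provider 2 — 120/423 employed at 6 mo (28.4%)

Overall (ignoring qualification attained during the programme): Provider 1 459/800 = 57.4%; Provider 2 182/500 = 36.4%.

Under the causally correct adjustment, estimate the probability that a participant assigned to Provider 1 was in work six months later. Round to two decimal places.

0.57

Within every qualification attained during the programme level Provider 2 has the higher rate, yet pooled Provider 1 does — Simpson's reversal.
Qualification attained during the programme here is a post-treatment variable shaped by the programme; conditioning on it would introduce bias rather than remove it. The overall comparison is the causal one.
So P(outcome | do(Provider 1)) is just the pooled rate for Provider 1: 459/800 = 0.574.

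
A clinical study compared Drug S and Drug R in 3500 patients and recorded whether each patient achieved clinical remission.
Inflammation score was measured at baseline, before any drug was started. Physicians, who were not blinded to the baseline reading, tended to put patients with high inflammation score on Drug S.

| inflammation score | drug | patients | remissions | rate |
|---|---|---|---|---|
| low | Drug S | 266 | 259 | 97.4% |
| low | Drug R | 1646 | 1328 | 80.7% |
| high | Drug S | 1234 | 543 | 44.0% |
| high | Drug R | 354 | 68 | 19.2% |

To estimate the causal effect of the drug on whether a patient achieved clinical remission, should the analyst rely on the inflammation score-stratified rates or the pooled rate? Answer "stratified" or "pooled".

stratified

Inflammation score is set before the drug has any effect — it is not caused by the drug — and it independently drives the outcome. That makes it a confounder, so the causal comparison is within inflammation score levels.
Within each level — low: 97.4% vs 80.7%; high: 44.0% vs 19.2% — Drug S is higher every time.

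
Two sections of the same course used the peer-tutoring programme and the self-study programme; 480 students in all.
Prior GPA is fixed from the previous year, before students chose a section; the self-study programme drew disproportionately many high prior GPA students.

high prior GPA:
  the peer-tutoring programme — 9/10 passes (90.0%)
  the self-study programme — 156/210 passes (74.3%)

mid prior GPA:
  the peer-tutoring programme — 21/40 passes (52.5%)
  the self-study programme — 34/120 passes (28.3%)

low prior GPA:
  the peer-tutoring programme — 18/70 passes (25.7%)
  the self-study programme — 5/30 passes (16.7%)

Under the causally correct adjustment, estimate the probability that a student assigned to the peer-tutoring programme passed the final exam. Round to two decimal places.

0.64

The prior GPA band-specific comparison favours the peer-tutoring programme throughout, but the pooled figures favour the self-study programme. The question is whether to condition on prior GPA band.
Nothing the teaching method does changes prior GPA band; the imbalance is an allocation artefact. With prior GPA band also predicting the outcome, the pooled figure is confounded, and the within-stratum comparison is the causal one.
Standardising the peer-tutoring programme to the population prior GPA band mix: 0.458·9/10 + 0.333·21/40 + 0.208·18/70 = 0.641.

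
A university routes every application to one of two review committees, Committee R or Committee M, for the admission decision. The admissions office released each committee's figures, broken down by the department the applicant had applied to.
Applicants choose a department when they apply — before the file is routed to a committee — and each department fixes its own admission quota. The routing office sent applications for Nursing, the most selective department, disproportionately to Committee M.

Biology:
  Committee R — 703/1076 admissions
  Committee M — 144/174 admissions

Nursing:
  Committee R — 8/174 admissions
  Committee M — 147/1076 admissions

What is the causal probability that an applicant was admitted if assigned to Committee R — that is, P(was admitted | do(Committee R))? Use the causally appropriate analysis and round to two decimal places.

0.35

The department-specific comparison favours Committee M throughout, but the pooled figures favour Committee R. The question is whether to condition on department.
Since department is a pre-existing factor (not a product of the review committee) and it affects the outcome on its own, it is a confounder. The stratified rates, not the pooled rate, identify the causal effect.
Standardising Committee R to the population department mix: 0.500·703/1076 + 0.500·8/174 = 0.350.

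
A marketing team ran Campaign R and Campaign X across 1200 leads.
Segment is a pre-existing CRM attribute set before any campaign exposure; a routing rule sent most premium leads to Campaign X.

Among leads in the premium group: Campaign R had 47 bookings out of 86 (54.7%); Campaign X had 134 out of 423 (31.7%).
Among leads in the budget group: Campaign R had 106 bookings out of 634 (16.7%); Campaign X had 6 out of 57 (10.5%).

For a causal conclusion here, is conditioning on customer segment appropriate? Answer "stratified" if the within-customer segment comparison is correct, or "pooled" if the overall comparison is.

Within every customer segment level Campaign R has the higher rate, yet pooled Campaign X does — Simpson's reversal.
Customer segment satisfies the back-door criterion: it is not a descendant of the campaign, and it blocks the spurious path from campaign to outcome. Adjusting for it (i.e., using the within-customer segment rates) gives the causal effect.
Within each level — premium: 54.7% vs 31.7%; budget: 16.7% vs 10.5% — Campaign R is higher every time.

stratified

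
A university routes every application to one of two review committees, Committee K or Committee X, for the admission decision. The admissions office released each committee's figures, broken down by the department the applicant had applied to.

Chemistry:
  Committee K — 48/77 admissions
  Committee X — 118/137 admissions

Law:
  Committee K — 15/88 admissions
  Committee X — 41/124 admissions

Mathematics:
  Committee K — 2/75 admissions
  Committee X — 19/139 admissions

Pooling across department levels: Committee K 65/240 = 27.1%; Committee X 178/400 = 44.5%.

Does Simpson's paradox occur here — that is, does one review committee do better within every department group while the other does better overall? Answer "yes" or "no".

Within each department level (Chemistry 62.3% vs 86.1%; Law 17.0% vs 33.1%; Mathematics 2.7% vs 13.7%), Committee X has the higher rate every time. Pooled: 27.1% vs 44.5% — Committee X has the higher rate overall. They agree.

no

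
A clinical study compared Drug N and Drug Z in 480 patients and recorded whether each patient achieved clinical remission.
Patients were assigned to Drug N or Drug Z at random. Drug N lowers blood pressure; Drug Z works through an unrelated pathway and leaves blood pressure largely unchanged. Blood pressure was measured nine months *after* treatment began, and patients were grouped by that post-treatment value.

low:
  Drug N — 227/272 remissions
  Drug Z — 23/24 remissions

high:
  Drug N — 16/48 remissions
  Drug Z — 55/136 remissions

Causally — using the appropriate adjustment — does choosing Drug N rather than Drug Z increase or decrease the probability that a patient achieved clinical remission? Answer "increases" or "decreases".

Drug Z is higher inside every blood pressure stratum but Drug N is higher in aggregate. Whether to stratify depends on how blood pressure relates to the drug.
Stratifying would compare drugs among patients the drugs themselves sorted into blood pressure groups — a form of selection on an intermediate. The unconditioned pooled rates give the total causal effect.
Pooled: Drug N 75.9% vs Drug Z 48.8%; Drug N is higher overall.

increases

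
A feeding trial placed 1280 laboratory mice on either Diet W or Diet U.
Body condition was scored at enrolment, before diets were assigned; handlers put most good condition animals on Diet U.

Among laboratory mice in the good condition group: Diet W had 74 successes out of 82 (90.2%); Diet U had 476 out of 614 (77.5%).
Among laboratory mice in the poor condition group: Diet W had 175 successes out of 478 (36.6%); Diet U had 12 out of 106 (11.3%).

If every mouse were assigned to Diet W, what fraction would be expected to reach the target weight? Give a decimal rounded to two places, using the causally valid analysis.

0.66

Diet W is higher inside every starting body condition stratum but Diet U is higher in aggregate. Whether to stratify depends on how starting body condition relates to the diet.
Since starting body condition is a pre-existing factor (not a product of the diet) and it affects the outcome on its own, it is a confounder. The stratified rates, not the pooled rate, identify the causal effect.
Standardising Diet W to the population starting body condition mix: 0.544·74/82 + 0.456·175/478 = 0.658.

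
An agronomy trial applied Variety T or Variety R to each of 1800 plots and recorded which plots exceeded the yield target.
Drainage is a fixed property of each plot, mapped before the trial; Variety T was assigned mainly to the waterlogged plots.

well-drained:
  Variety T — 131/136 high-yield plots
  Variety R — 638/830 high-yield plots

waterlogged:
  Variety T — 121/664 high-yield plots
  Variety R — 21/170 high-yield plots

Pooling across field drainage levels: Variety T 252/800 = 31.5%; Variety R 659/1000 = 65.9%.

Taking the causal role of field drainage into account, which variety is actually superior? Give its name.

The imbalance in field drainage arose from how plots were allocated, not from anything the variety did; and field drainage independently affects the outcome. The pooled gap is confounded — condition on field drainage.
Within each level — well-drained: 96.3% vs 76.9%; waterlogged: 18.2% vs 12.4% — Variety T is higher every time.

Variety T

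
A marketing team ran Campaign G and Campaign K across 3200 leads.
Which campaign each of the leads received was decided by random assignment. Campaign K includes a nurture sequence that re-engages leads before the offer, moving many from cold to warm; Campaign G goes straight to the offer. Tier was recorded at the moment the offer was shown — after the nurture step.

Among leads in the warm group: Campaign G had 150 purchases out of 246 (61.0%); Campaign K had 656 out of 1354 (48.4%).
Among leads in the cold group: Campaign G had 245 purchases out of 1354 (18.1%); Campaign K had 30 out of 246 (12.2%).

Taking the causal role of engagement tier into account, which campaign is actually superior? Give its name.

Campaign K

Within every engagement tier level Campaign G has the higher rate, yet pooled Campaign K does — Simpson's reversal.
Engagement tier lies on the pathway campaign → engagement tier → outcome, so adjusting for it blocks the indirect effect. For the total causal effect of campaign, use the unadjusted pooled rates.
Pooled: Campaign G 24.7% vs Campaign K 42.9%; Campaign K is higher overall.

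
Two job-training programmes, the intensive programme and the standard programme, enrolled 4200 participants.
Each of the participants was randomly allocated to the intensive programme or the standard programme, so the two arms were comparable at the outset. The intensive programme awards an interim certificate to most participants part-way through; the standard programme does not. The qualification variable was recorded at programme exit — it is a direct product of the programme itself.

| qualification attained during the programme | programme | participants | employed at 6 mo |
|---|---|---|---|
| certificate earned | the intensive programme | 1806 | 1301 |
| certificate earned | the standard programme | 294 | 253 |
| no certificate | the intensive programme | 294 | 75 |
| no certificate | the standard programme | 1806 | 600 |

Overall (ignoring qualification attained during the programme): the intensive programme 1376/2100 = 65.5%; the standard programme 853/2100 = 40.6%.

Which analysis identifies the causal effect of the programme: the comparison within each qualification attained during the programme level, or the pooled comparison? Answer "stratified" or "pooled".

The stratified and pooled comparisons disagree (the standard programme wins within each qualification attained during the programme; the intensive programme wins overall), so the answer turns on the causal role of qualification attained during the programme.
Qualification attained during the programme is downstream of the programme. One should not condition on a consequence of treatment, so the overall rates are the right comparison.
Pooled: the intensive programme 65.5% vs the standard programme 40.6%; the intensive programme is higher overall.

pooled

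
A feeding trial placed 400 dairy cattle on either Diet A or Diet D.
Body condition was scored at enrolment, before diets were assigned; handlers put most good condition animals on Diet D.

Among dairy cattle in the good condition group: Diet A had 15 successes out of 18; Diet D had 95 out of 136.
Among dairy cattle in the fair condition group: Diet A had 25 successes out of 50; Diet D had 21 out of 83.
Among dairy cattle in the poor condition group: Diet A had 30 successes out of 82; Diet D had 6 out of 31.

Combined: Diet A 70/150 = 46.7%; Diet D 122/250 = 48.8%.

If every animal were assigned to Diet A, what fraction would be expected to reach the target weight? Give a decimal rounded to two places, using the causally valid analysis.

Here starting body condition is a common cause — it drives both which diet a case falls under and the outcome. The crude comparison mixes populations; the stratum-specific rates are the causally relevant ones.
Standardising Diet A to the population starting body condition mix: 0.385·15/18 + 0.333·25/50 + 0.282·30/82 = 0.590.

0.59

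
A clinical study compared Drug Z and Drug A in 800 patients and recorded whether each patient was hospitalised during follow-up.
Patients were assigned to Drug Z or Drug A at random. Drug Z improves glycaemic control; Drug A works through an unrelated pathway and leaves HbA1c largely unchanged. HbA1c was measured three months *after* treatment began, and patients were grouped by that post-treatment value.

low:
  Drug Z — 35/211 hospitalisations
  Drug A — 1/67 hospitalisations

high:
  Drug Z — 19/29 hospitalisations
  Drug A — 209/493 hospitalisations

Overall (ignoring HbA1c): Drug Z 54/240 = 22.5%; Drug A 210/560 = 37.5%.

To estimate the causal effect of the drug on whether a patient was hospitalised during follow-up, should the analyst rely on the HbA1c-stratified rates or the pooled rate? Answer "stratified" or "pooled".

pooled

Drug A is lower inside every HbA1c stratum but Drug Z is lower in aggregate. Whether to stratify depends on how HbA1c relates to the drug.
HbA1c is downstream of the drug. One should not condition on a consequence of treatment, so the overall rates are the right comparison.
Pooled: Drug Z 22.5% vs Drug A 37.5%; Drug Z is lower overall.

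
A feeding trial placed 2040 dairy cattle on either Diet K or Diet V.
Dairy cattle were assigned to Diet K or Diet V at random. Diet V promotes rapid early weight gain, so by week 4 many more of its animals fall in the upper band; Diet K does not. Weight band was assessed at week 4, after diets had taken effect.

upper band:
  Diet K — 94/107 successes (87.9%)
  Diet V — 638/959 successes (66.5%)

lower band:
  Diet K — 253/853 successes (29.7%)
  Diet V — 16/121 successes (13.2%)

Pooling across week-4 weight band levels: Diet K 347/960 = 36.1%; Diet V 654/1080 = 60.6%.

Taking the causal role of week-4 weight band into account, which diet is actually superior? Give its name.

Diet V

The week-4 weight band-specific comparison favours Diet K throughout, but the pooled figures favour Diet V. The question is whether to condition on week-4 weight band.
Because the diet influences week-4 weight band, week-4 weight band is a post-treatment mediator, not a confounder. Stratifying on it would bias the estimate; the causal effect is the crude pooled difference.
Pooled: Diet K 36.1% vs Diet V 60.6%; Diet V is higher overall.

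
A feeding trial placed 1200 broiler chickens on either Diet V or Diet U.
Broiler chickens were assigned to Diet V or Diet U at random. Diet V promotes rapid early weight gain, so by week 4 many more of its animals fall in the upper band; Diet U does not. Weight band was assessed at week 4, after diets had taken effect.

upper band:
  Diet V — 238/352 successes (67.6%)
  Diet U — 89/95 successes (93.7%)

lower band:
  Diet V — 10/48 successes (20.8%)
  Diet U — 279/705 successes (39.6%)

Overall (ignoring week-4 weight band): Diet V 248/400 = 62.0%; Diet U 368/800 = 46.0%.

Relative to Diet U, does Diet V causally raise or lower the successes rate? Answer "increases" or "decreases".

increases

Week-4 weight band lies on the pathway diet → week-4 weight band → outcome, so adjusting for it blocks the indirect effect. For the total causal effect of diet, use the unadjusted pooled rates.
Pooled: Diet V 62.0% vs Diet U 46.0%; Diet V is higher overall.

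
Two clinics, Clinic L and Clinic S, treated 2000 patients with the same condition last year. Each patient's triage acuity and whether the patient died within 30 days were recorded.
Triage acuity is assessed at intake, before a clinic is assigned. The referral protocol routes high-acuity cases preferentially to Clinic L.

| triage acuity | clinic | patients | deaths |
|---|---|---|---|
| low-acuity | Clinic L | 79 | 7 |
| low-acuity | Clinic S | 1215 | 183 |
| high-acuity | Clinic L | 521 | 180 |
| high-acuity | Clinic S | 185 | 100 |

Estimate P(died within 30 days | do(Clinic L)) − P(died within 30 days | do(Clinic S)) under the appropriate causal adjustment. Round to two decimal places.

The imbalance in triage acuity arose from how patients were allocated, not from anything the clinic did; and triage acuity independently affects the outcome. The pooled gap is confounded — condition on triage acuity.
Adjusting over the population distribution of triage acuity: 0.647·(0.089−0.151) + 0.353·(0.345−0.541) = -0.109.

-0.11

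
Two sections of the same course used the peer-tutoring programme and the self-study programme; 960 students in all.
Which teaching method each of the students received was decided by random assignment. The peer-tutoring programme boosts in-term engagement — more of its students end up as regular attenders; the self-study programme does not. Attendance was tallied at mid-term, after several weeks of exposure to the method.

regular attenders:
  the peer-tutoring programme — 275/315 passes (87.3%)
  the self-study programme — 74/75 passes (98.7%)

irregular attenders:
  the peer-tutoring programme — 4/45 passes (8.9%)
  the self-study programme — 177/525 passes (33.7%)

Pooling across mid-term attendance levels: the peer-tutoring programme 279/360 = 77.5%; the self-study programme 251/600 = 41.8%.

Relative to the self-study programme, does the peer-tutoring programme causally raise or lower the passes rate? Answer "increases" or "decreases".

increases

The mid-term attendance-specific comparison favours the self-study programme throughout, but the pooled figures favour the peer-tutoring programme. The question is whether to condition on mid-term attendance.
Because the teaching method influences mid-term attendance, mid-term attendance is a post-treatment mediator, not a confounder. Stratifying on it would bias the estimate; the causal effect is the crude pooled difference.
Pooled: the peer-tutoring programme 77.5% vs the self-study programme 41.8%; the peer-tutoring programme is higher overall.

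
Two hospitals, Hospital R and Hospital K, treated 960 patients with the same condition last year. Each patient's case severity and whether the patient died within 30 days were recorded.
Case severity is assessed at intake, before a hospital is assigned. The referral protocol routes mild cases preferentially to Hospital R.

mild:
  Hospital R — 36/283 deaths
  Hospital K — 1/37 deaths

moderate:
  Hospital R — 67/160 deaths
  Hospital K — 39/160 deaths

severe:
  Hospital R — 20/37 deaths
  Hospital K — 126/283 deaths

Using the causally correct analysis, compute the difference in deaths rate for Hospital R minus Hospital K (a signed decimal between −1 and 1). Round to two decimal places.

+0.12

Hospital K is lower inside every case severity stratum but Hospital R is lower in aggregate. Whether to stratify depends on how case severity relates to the hospital.
Case severity satisfies the back-door criterion: it is not a descendant of the hospital, and it blocks the spurious path from hospital to outcome. Adjusting for it (i.e., using the within-case severity rates) gives the causal effect.
Adjusting over the population distribution of case severity: 0.333·(0.127−0.027) + 0.333·(0.419−0.244) + 0.333·(0.541−0.445) = +0.123.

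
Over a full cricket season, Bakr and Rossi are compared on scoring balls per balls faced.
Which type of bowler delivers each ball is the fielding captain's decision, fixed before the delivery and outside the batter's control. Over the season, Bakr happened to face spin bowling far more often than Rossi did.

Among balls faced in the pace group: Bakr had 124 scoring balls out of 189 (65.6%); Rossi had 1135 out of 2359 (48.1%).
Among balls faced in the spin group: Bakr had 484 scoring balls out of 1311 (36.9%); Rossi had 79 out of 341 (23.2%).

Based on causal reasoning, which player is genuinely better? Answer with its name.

Bakr

Within every bowling type level Bakr has the higher rate, yet pooled Rossi does — Simpson's reversal.
Bowling type differs across players for reasons unrelated to any effect of the player itself, and it separately predicts the outcome — a classic confounder. We must compare within bowling type levels.
Within each level — pace: 65.6% vs 48.1%; spin: 36.9% vs 23.2% — Bakr is higher every time.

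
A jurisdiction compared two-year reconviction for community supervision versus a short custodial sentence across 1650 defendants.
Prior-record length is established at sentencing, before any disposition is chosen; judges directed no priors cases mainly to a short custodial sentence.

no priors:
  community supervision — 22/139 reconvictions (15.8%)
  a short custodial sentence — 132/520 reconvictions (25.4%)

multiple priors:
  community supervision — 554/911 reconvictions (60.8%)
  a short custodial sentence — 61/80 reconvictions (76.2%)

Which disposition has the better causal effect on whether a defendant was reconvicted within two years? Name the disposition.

Prior-record length is set before the disposition has any effect — it is not caused by the disposition — and it independently drives the outcome. That makes it a confounder, so the causal comparison is within prior-record length levels.
Within each level — no priors: 15.8% vs 25.4%; multiple priors: 60.8% vs 76.2% — community supervision is lower every time.

community supervision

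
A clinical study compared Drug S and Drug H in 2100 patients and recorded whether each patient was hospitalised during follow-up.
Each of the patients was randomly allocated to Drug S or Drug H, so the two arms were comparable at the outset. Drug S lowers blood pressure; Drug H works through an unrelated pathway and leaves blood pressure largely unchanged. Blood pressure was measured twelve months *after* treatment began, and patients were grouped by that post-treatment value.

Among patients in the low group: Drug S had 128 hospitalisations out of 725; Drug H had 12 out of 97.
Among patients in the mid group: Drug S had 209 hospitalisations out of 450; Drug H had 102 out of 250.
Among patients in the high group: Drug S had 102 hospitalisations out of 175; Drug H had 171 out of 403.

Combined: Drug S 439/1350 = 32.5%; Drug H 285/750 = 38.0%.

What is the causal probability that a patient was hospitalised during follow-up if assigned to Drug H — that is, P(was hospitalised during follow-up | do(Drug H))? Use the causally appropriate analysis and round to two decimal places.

0.38

The stratified and pooled comparisons disagree (Drug H wins within each blood pressure; Drug S wins overall), so the answer turns on the causal role of blood pressure.
Stratifying would compare drugs among patients the drugs themselves sorted into blood pressure groups — a form of selection on an intermediate. The unconditioned pooled rates give the total causal effect.
So P(outcome | do(Drug H)) is just the pooled rate for Drug H: 285/750 = 0.380.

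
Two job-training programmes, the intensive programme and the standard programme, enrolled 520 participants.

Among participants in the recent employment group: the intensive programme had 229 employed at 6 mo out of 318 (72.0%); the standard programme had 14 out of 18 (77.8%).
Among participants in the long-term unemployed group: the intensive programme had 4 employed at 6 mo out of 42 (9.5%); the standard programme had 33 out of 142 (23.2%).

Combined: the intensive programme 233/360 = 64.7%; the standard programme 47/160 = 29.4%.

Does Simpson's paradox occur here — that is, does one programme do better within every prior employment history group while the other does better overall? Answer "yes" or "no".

Within each prior employment history level (recent employment 72.0% vs 77.8%; long-term unemployed 9.5% vs 23.2%), the standard programme has the higher rate every time. Pooled: 64.7% vs 29.4% — the intensive programme has the higher rate overall. The two comparisons disagree.

yes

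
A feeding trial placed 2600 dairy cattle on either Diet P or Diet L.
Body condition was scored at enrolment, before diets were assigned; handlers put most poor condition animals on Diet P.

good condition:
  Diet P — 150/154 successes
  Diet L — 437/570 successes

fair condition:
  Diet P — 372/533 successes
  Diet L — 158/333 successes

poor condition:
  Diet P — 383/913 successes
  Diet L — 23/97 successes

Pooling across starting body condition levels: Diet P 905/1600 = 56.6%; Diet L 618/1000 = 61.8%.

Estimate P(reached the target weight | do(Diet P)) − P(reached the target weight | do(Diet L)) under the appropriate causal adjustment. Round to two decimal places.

+0.20

Here starting body condition is a common cause — it drives both which diet a case falls under and the outcome. The crude comparison mixes populations; the stratum-specific rates are the causally relevant ones.
Adjusting over the population distribution of starting body condition: 0.278·(0.974−0.767) + 0.333·(0.698−0.474) + 0.388·(0.419−0.237) = +0.203.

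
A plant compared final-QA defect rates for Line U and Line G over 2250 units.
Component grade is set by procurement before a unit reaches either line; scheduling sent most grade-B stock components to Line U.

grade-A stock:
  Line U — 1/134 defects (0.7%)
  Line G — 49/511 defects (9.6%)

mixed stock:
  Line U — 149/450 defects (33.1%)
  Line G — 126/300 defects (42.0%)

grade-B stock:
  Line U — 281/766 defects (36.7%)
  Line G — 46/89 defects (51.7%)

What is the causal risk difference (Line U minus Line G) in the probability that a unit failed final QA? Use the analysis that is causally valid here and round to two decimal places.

Within every component grade level Line U has the lower rate, yet pooled Line G does — Simpson's reversal.
Component grade is set before the line has any effect — it is not caused by the line — and it independently drives the outcome. That makes it a confounder, so the causal comparison is within component grade levels.
Adjusting over the population distribution of component grade: 0.287·(0.007−0.096) + 0.333·(0.331−0.420) + 0.380·(0.367−0.517) = -0.112.

-0.11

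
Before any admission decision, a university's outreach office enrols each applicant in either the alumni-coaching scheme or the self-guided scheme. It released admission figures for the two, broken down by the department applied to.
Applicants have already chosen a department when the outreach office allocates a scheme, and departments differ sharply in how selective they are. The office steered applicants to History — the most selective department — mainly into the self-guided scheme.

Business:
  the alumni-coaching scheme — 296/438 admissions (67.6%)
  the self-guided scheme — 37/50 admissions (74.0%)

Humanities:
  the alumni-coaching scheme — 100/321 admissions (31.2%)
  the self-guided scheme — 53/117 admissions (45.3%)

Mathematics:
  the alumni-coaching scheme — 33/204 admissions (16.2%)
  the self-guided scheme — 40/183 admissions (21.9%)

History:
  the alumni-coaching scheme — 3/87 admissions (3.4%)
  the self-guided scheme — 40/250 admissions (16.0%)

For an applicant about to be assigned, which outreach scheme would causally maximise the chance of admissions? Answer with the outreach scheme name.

Within every department level the self-guided scheme has the higher rate, yet pooled the alumni-coaching scheme does — Simpson's reversal.
Since department is a pre-existing factor (not a product of the outreach scheme) and it affects the outcome on its own, it is a confounder. The stratified rates, not the pooled rate, identify the causal effect.
Within each level — Business: 67.6% vs 74.0%; Humanities: 31.2% vs 45.3%; Mathematics: 16.2% vs 21.9%; History: 3.4% vs 16.0% — the self-guided scheme is higher every time.

the self-guided scheme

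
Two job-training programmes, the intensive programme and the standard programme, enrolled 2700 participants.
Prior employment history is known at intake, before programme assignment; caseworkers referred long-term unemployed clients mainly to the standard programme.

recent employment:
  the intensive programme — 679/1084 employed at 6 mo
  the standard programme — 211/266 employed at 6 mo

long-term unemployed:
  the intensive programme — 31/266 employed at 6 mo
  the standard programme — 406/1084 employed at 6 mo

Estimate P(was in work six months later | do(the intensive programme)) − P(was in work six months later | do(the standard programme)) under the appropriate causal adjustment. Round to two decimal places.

-0.21

The stratified and pooled comparisons disagree (the standard programme wins within each prior employment history; the intensive programme wins overall), so the answer turns on the causal role of prior employment history.
Prior employment history satisfies the back-door criterion: it is not a descendant of the programme, and it blocks the spurious path from programme to outcome. Adjusting for it (i.e., using the within-prior employment history rates) gives the causal effect.
Adjusting over the population distribution of prior employment history: 0.500·(0.626−0.793) + 0.500·(0.117−0.375) = -0.212.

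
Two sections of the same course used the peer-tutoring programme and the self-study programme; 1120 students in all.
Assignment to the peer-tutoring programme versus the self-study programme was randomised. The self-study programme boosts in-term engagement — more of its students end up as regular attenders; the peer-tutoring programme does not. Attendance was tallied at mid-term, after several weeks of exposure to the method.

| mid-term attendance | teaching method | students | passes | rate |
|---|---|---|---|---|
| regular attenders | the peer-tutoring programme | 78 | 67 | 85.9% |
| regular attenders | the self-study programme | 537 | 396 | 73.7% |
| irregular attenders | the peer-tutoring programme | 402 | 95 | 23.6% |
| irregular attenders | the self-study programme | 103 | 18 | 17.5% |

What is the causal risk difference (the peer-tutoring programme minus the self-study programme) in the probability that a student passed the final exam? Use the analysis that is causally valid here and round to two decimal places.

-0.31

Mid-term attendance is recorded after the teaching method and is itself shifted by it — it sits on the causal path from teaching method to outcome. Conditioning on a mediator would strip out part of the effect we want; the pooled comparison gives the total causal effect.
The causal difference is the pooled difference: 0.338 − 0.647 = -0.309.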